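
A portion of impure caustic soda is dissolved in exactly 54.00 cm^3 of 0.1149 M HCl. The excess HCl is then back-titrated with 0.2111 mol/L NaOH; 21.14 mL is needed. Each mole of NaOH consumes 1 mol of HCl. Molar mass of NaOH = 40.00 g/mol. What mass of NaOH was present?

Total n(HCl) added = 0.1149 x 0.05400 = 0.006205 mol.
n(NaOH) used = 0.2111 x 0.02114 = 0.004463 mol, which equals the excess n(HCl).
So n(HCl) consumed by the sample = 0.006205 - 0.004463 = 0.001742 mol.
n(NaOH) = 0.001742 / 1 = 0.001742 mol.
mass = 0.001742 mol x 40.00 g/mol = 0.0697 g.

0.0697 g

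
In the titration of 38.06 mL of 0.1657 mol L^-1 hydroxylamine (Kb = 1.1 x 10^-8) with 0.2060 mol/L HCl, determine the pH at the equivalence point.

n(NH2OH) = 0.1657 x 0.03806 = 0.006307 mol; V(HCl) at equivalence = 0.006307/0.2060 = 0.03061 L.
At equivalence the base is fully converted to NH3OH+; total volume = 0.06867 L, so [NH3OH+] = 0.006307/0.06867 = 0.09183 M.
Ka(NH3OH+) = Kw/Kb = 1.0e-14 / 1.1 x 10^-8 = 9.09e-7.
[H^+] = sqrt(Ka x [NH3OH+]) = sqrt(9.09e-7 x 0.09183) = 0.000289 M.
pH = -log(0.000289) = 3.54.

3.54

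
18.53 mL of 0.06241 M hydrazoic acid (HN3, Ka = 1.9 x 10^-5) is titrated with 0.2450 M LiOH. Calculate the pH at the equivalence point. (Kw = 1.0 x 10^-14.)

n(HN3) = 0.06241 x 0.01853 = 0.001156 mol; V(LiOH) at equivalence = 0.001156/0.2450 = 0.004720 L.
At equivalence all the acid is converted to N3-; total volume = 0.01853 + 0.004720 = 0.02325 L, so [N3-] = 0.001156/0.02325 = 0.04974 M.
Kb = Kw/Ka = 1.0e-14 / 1.9 x 10^-5 = 5.26e-10.
[OH^-] = sqrt(Kb x [N3-]) = sqrt(5.26e-10 x 0.04974) = 5.12e-6 M.
pOH = 5.29, so pH = 14.00 - 5.29 = 8.71.

8.71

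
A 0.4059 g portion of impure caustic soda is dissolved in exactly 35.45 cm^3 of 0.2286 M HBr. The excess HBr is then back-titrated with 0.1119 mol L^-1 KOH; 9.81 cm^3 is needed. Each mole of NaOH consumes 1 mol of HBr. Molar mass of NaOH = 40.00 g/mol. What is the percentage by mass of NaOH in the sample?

69.0%

Total n(HBr) added = 0.2286 x 0.03545 = 0.008104 mol.
n(KOH) used = 0.1119 x 0.009810 = 0.001098 mol, which equals the excess n(HBr).
So n(HBr) consumed by the sample = 0.008104 - 0.001098 = 0.007006 mol.
n(NaOH) = 0.007006 / 1 = 0.007006 mol.
mass NaOH = 0.007006 x 40.00 = 0.2802 g, so %NaOH = 0.2802/0.4059 x 100 = 69.0%.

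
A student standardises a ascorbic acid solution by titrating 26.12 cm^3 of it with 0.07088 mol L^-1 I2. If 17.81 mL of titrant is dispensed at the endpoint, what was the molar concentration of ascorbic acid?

0.0483 M

n(I2) = 0.07088 x 0.01781 = 0.001262 mol.
From the balanced equation, 1 mol I2 reacts with 1 mol ascorbic acid, so n(ascorbic acid) = 0.001262 x 1/1 = 0.001262 mol.
[ascorbic acid] = 0.001262 / 0.02612 L = 0.0483 M.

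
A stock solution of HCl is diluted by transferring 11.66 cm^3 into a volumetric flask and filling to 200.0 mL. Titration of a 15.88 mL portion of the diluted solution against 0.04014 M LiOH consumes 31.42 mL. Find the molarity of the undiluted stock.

1.36 M

n(LiOH) = 0.04014 x 0.03142 = 0.001261 mol.
n(HCl) in the aliquot = 0.001261 mol.
[diluted HCl] = 0.001261 / 0.01588 = 0.07942 M.
Dilution factor = 200.0/11.66 = 17.15, so [stock] = 0.07942 x 17.15 = 1.36 M.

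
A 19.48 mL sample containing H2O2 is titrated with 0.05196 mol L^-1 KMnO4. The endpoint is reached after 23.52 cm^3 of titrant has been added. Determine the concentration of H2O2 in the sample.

n(KMnO4) = 0.05196 x 0.02352 = 0.001222 mol.
From the balanced equation, 2 mol KMnO4 reacts with 5 mol H2O2, so n(H2O2) = 0.001222 x 5/2 = 0.003055 mol.
[H2O2] = 0.003055 / 0.01948 L = 0.157 M.

0.157 M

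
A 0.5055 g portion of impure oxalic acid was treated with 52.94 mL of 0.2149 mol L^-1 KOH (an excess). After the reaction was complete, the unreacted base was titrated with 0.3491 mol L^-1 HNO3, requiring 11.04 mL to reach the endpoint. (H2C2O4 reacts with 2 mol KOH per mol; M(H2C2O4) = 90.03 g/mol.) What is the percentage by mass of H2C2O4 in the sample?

67.0%

Total n(KOH) added = 0.2149 x 0.05294 = 0.01138 mol.
n(HNO3) used = 0.3491 x 0.01104 = 0.003854 mol, which equals the excess n(KOH).
So n(KOH) consumed by the sample = 0.01138 - 0.003854 = 0.007523 mol.
n(H2C2O4) = 0.007523 / 2 = 0.003761 mol.
mass H2C2O4 = 0.003761 x 90.03 = 0.3386 g, so %H2C2O4 = 0.3386/0.5055 x 100 = 67.0%.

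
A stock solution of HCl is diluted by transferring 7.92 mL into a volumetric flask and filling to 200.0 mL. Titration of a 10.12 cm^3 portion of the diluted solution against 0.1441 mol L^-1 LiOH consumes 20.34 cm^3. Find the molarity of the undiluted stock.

7.31 M

n(LiOH) = 0.1441 x 0.02034 = 0.002931 mol.
n(HCl) in the aliquot = 0.002931 mol.
[diluted HCl] = 0.002931 / 0.01012 = 0.2896 M.
Dilution factor = 200.0/7.920 = 25.25, so [stock] = 0.2896 x 25.25 = 7.31 M.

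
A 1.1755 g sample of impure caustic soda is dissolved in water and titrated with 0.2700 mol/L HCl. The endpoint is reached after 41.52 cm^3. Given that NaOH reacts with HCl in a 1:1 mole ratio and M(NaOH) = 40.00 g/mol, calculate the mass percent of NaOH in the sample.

38.1%

n(HCl) = 0.2700 x 0.04152 = 0.01121 mol.
n(NaOH) = 0.01121 / 1 = 0.01121 mol.
mass of NaOH = 0.01121 x 40.00 = 0.4484 g.
% purity = 0.4484 / 1.1755 x 100 = 38.1%.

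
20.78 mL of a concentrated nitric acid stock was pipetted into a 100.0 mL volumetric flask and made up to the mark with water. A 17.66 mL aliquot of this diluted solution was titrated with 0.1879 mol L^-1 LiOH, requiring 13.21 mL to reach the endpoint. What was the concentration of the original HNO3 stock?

0.676 M

n(LiOH) = 0.1879 x 0.01321 = 0.002482 mol.
n(HNO3) in the aliquot = 0.002482 mol.
[diluted HNO3] = 0.002482 / 0.01766 = 0.1406 M.
Dilution factor = 100.0/20.78 = 4.812, so [stock] = 0.1406 x 4.812 = 0.676 M.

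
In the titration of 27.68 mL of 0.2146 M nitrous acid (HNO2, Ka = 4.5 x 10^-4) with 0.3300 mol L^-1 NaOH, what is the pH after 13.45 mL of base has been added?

Initial n(HNO2) = 0.2146 x 0.02768 = 0.005940 mol.
n(NaOH) added = 0.3300 x 0.01345 = 0.004439 mol, converting that many moles of HNO2 to NO2-.
Remaining n(HNO2) = 0.001502 mol; n(NO2-) = 0.004439 mol.
By Henderson-Hasselbalch, pH = pKa + log([A^-]/[HA]) = 3.35 + log(0.004439/0.001502) = 3.35 + (+0.47) = 3.82.

3.82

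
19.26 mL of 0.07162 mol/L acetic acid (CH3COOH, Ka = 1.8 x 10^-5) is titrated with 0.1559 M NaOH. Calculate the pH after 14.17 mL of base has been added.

n(acid) = 0.07162 x 0.01926 = 0.001379 mol; n(NaOH) added = 0.1559 x 0.01417 = 0.002209 mol.
Base is in excess by 0.002209 - 0.001379 = 0.0008297 mol in a total volume of 0.03343 L.
[OH^-] = 0.0008297/0.03343 = 0.02482 M, so pOH = 1.61 and pH = 14.00 - 1.61 = 12.39.

12.39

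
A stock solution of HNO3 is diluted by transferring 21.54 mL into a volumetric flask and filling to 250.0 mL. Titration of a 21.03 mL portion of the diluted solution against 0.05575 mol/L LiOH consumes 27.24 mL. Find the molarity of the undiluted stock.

n(LiOH) = 0.05575 x 0.02724 = 0.001519 mol.
n(HNO3) in the aliquot = 0.001519 mol.
[diluted HNO3] = 0.001519 / 0.02103 = 0.07221 M.
Dilution factor = 250.0/21.54 = 11.61, so [stock] = 0.07221 x 11.61 = 0.838 M.

0.838 M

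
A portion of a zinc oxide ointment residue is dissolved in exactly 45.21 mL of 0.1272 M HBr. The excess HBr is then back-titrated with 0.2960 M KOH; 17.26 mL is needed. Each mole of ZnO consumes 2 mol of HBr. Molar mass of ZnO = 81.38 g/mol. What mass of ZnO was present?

0.0261 g

Total n(HBr) added = 0.1272 x 0.04521 = 0.005751 mol.
n(KOH) used = 0.2960 x 0.01726 = 0.005109 mol, which equals the excess n(HBr).
So n(HBr) consumed by the sample = 0.005751 - 0.005109 = 0.0006418 mol.
n(ZnO) = 0.0006418 / 2 = 0.0003209 mol.
mass = 0.0003209 mol x 81.38 g/mol = 0.0261 g.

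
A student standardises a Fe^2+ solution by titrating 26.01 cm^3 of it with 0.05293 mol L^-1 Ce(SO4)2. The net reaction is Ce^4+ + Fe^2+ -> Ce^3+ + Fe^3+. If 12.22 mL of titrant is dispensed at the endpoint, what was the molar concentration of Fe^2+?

0.0249 M

n(Ce(SO4)2) = 0.05293 x 0.01222 = 0.0006468 mol.
From the balanced equation, 1 mol Ce(SO4)2 reacts with 1 mol Fe^2+, so n(Fe^2+) = 0.0006468 x 1/1 = 0.0006468 mol.
[Fe^2+] = 0.0006468 / 0.02601 L = 0.0249 M.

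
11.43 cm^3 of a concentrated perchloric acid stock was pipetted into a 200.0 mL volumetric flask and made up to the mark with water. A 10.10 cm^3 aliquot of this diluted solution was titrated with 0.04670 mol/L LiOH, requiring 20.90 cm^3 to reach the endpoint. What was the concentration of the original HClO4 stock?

1.69 M

n(LiOH) = 0.04670 x 0.02090 = 0.0009760 mol.
n(HClO4) in the aliquot = 0.0009760 mol.
[diluted HClO4] = 0.0009760 / 0.01010 = 0.09664 M.
Dilution factor = 200.0/11.43 = 17.50, so [stock] = 0.09664 x 17.50 = 1.69 M.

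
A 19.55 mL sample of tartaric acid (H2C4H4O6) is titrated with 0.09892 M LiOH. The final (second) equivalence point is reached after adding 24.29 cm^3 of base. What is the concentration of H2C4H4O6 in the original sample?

0.0615 M

n(LiOH) = 0.09892 x 0.02429 = 0.002403 mol.
At the final (second) equivalence point, 2 mol OH^- react per mol H2C4H4O6, so n(H2C4H4O6) = 0.002403 / 2 = 0.001201 mol.
[H2C4H4O6] = 0.001201 / 0.01955 L = 0.0615 M.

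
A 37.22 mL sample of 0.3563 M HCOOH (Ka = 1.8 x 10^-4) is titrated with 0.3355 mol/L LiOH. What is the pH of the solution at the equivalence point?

n(HCOOH) = 0.3563 x 0.03722 = 0.01326 mol; V(LiOH) at equivalence = 0.01326/0.3355 = 0.03953 L.
At equivalence all the acid is converted to HCOO-; total volume = 0.03722 + 0.03953 = 0.07675 L, so [HCOO-] = 0.01326/0.07675 = 0.1728 M.
Kb = Kw/Ka = 1.0e-14 / 1.8 x 10^-4 = 5.56e-11.
[OH^-] = sqrt(Kb x [HCOO-]) = sqrt(5.56e-11 x 0.1728) = 3.10e-6 M.
pOH = 5.51, so pH = 14.00 - 5.51 = 8.49.

8.49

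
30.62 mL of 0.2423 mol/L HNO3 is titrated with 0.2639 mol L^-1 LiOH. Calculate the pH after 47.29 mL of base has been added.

12.81

n(acid) = 0.2423 x 0.03062 = 0.007419 mol; n(LiOH) added = 0.2639 x 0.04729 = 0.01248 mol.
Base is in excess by 0.01248 - 0.007419 = 0.005061 mol in a total volume of 0.07791 L.
[OH^-] = 0.005061/0.07791 = 0.06495 M, so pOH = 1.19 and pH = 14.00 - 1.19 = 12.81.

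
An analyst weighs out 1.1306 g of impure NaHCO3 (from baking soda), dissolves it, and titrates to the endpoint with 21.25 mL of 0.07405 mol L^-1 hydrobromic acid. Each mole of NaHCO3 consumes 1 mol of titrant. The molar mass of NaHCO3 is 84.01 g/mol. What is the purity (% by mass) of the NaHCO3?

11.7%

n(HBr) = 0.07405 x 0.02125 = 0.001574 mol.
n(NaHCO3) = 0.001574 / 1 = 0.001574 mol.
mass of NaHCO3 = 0.001574 x 84.01 = 0.1322 g.
% purity = 0.1322 / 1.1306 x 100 = 11.7%.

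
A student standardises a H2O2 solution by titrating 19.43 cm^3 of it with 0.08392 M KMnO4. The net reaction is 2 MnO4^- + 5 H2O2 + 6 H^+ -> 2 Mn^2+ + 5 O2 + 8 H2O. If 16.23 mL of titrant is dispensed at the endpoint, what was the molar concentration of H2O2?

n(KMnO4) = 0.08392 x 0.01623 = 0.001362 mol.
From the balanced equation, 2 mol KMnO4 reacts with 5 mol H2O2, so n(H2O2) = 0.001362 x 5/2 = 0.003405 mol.
[H2O2] = 0.003405 / 0.01943 L = 0.175 M.

0.175 M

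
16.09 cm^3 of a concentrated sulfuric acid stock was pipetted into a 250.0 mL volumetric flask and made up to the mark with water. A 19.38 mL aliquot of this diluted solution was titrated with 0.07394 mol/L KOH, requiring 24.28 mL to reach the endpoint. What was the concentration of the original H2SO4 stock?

0.720 M

n(KOH) = 0.07394 x 0.02428 = 0.001795 mol.
n(H2SO4) in the aliquot = 0.001795 x 1/2 = 0.0008976 mol.
[diluted H2SO4] = 0.0008976 / 0.01938 = 0.04632 M.
Dilution factor = 250.0/16.09 = 15.54, so [stock] = 0.04632 x 15.54 = 0.720 M.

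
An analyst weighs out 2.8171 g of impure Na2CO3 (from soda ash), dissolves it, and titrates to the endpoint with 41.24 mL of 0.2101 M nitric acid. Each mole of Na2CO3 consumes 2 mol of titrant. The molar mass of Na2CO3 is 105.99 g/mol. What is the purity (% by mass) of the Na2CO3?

n(HNO3) = 0.2101 x 0.04124 = 0.008665 mol.
n(Na2CO3) = 0.008665 / 2 = 0.004332 mol.
mass of Na2CO3 = 0.004332 x 105.99 = 0.4592 g.
% purity = 0.4592 / 2.8171 x 100 = 16.3%.

16.3%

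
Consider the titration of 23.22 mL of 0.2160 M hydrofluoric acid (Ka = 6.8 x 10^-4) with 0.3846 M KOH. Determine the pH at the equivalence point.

8.15

n(HF) = 0.2160 x 0.02322 = 0.005016 mol; V(KOH) at equivalence = 0.005016/0.3846 = 0.01304 L.
At equivalence all the acid is converted to F-; total volume = 0.02322 + 0.01304 = 0.03626 L, so [F-] = 0.005016/0.03626 = 0.1383 M.
Kb = Kw/Ka = 1.0e-14 / 6.8 x 10^-4 = 1.47e-11.
[OH^-] = sqrt(Kb x [F-]) = sqrt(1.47e-11 x 0.1383) = 1.43e-6 M.
pOH = 5.85, so pH = 14.00 - 5.85 = 8.15.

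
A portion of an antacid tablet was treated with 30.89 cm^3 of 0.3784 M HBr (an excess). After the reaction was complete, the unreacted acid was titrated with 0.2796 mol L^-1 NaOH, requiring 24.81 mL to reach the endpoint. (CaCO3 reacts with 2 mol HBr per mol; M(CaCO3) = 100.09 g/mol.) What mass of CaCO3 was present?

0.238 g

Total n(HBr) added = 0.3784 x 0.03089 = 0.01169 mol.
n(NaOH) used = 0.2796 x 0.02481 = 0.006937 mol, which equals the excess n(HBr).
So n(HBr) consumed by the sample = 0.01169 - 0.006937 = 0.004752 mol.
n(CaCO3) = 0.004752 / 2 = 0.002376 mol.
mass = 0.002376 mol x 100.09 g/mol = 0.238 g.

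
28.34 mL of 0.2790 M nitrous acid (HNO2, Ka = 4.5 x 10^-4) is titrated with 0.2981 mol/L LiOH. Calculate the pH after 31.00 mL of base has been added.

n(acid) = 0.2790 x 0.02834 = 0.007907 mol; n(LiOH) added = 0.2981 x 0.03100 = 0.009241 mol.
Base is in excess by 0.009241 - 0.007907 = 0.001334 mol in a total volume of 0.05934 L.
[OH^-] = 0.001334/0.05934 = 0.02248 M, so pOH = 1.65 and pH = 14.00 - 1.65 = 12.35.

12.35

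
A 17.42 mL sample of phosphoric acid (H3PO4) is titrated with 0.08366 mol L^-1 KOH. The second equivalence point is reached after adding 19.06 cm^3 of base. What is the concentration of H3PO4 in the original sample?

0.0458 M

n(KOH) = 0.08366 x 0.01906 = 0.001595 mol.
At the second equivalence point, 2 mol OH^- react per mol H3PO4, so n(H3PO4) = 0.001595 / 2 = 0.0007973 mol.
[H3PO4] = 0.0007973 / 0.01742 L = 0.0458 M.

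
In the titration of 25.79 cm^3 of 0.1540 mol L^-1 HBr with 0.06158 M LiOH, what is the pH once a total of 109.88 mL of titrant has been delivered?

n(acid) = 0.1540 x 0.02579 = 0.003972 mol; n(LiOH) added = 0.06158 x 0.1099 = 0.006766 mol.
Base is in excess by 0.006766 - 0.003972 = 0.002795 mol in a total volume of 0.1357 L.
[OH^-] = 0.002795/0.1357 = 0.02060 M, so pOH = 1.69 and pH = 14.00 - 1.69 = 12.31.

12.31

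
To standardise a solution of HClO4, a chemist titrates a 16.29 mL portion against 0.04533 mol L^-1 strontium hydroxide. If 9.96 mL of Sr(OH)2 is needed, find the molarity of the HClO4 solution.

n(Sr(OH)2) delivered = 0.04533 x 0.009960 = 0.0004515 mol.
The reaction is 2 HClO4 + 1 Sr(OH)2, so n(HClO4) = 0.0004515 x 2/1 = 0.0009030 mol.
[HClO4] = 0.0009030 mol / 0.01629 L = 0.0554 M.

0.0554 M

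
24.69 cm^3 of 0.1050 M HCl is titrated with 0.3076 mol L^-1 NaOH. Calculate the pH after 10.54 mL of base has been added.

12.27

n(acid) = 0.1050 x 0.02469 = 0.002592 mol; n(NaOH) added = 0.3076 x 0.01054 = 0.003242 mol.
Base is in excess by 0.003242 - 0.002592 = 0.0006497 mol in a total volume of 0.03523 L.
[OH^-] = 0.0006497/0.03523 = 0.01844 M, so pOH = 1.73 and pH = 14.00 - 1.73 = 12.27.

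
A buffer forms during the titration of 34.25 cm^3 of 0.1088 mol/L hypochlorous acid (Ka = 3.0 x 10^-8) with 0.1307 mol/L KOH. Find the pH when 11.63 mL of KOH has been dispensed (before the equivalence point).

7.36

Initial n(HClO) = 0.1088 x 0.03425 = 0.003726 mol.
n(KOH) added = 0.1307 x 0.01163 = 0.001520 mol, converting that many moles of HClO to ClO-.
Remaining n(HClO) = 0.002206 mol; n(ClO-) = 0.001520 mol.
By Henderson-Hasselbalch, pH = pKa + log([A^-]/[HA]) = 7.52 + log(0.001520/0.002206) = 7.52 + (-0.16) = 7.36.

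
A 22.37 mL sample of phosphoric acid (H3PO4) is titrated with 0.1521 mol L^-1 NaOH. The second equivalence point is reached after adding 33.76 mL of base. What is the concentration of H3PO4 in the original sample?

0.115 M

n(NaOH) = 0.1521 x 0.03376 = 0.005135 mol.
At the second equivalence point, 2 mol OH^- react per mol H3PO4, so n(H3PO4) = 0.005135 / 2 = 0.002567 mol.
[H3PO4] = 0.002567 / 0.02237 L = 0.115 M.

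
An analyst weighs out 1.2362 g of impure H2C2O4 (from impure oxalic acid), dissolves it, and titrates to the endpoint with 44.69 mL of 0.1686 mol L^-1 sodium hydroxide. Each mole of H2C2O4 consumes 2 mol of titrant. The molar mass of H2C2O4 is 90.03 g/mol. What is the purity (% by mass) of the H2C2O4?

n(NaOH) = 0.1686 x 0.04469 = 0.007535 mol.
n(H2C2O4) = 0.007535 / 2 = 0.003767 mol.
mass of H2C2O4 = 0.003767 x 90.03 = 0.3392 g.
% purity = 0.3392 / 1.2362 x 100 = 27.4%.

27.4%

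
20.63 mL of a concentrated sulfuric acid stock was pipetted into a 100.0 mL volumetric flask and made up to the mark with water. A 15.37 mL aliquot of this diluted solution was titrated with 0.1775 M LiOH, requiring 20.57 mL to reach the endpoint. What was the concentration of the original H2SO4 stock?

0.576 M

n(LiOH) = 0.1775 x 0.02057 = 0.003651 mol.
n(H2SO4) in the aliquot = 0.003651 x 1/2 = 0.001826 mol.
[diluted H2SO4] = 0.001826 / 0.01537 = 0.1188 M.
Dilution factor = 100.0/20.63 = 4.847, so [stock] = 0.1188 x 4.847 = 0.576 M.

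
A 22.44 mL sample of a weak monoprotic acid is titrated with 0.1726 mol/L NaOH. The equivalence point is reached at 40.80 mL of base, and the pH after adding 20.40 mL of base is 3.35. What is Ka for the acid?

20.40 mL is half of the equivalence volume, so this is the half-equivalence point where [HA] = [A^-].
At half-equivalence pH = pKa, so pKa = 3.35.
Ka = 10^(-3.35) = 4.5 x 10^-4.

4.5 x 10^-4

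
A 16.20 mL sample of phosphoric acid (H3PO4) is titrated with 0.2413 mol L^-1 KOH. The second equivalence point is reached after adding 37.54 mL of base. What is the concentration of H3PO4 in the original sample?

n(KOH) = 0.2413 x 0.03754 = 0.009058 mol.
At the second equivalence point, 2 mol OH^- react per mol H3PO4, so n(H3PO4) = 0.009058 / 2 = 0.004529 mol.
[H3PO4] = 0.004529 / 0.01620 L = 0.280 M.

0.280 M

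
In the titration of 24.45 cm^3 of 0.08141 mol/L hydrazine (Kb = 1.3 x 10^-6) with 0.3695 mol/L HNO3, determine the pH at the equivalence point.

4.64

n(N2H4) = 0.08141 x 0.02445 = 0.001990 mol; V(HNO3) at equivalence = 0.001990/0.3695 = 0.005387 L.
At equivalence the base is fully converted to N2H5+; total volume = 0.02984 L, so [N2H5+] = 0.001990/0.02984 = 0.06671 M.
Ka(N2H5+) = Kw/Kb = 1.0e-14 / 1.3 x 10^-6 = 7.69e-9.
[H^+] = sqrt(Ka x [N2H5+]) = sqrt(7.69e-9 x 0.06671) = 2.27e-5 M.
pH = -log(2.27e-5) = 4.64.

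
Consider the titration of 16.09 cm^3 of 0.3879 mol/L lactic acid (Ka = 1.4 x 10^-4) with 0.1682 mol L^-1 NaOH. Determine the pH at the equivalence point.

8.46

n(HC3H5O3) = 0.3879 x 0.01609 = 0.006241 mol; V(NaOH) at equivalence = 0.006241/0.1682 = 0.03711 L.
At equivalence all the acid is converted to C3H5O3-; total volume = 0.01609 + 0.03711 = 0.05320 L, so [C3H5O3-] = 0.006241/0.05320 = 0.1173 M.
Kb = Kw/Ka = 1.0e-14 / 1.4 x 10^-4 = 7.14e-11.
[OH^-] = sqrt(Kb x [C3H5O3-]) = sqrt(7.14e-11 x 0.1173) = 2.89e-6 M.
pOH = 5.54, so pH = 14.00 - 5.54 = 8.46.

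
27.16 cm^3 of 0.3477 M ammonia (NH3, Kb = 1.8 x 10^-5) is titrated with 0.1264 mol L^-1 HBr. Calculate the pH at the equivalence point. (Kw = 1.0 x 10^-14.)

n(NH3) = 0.3477 x 0.02716 = 0.009444 mol; V(HBr) at equivalence = 0.009444/0.1264 = 0.07471 L.
At equivalence the base is fully converted to NH4+; total volume = 0.1019 L, so [NH4+] = 0.009444/0.1019 = 0.09270 M.
Ka(NH4+) = Kw/Kb = 1.0e-14 / 1.8 x 10^-5 = 5.56e-10.
[H^+] = sqrt(Ka x [NH4+]) = sqrt(5.56e-10 x 0.09270) = 7.18e-6 M.
pH = -log(7.18e-6) = 5.14.

5.14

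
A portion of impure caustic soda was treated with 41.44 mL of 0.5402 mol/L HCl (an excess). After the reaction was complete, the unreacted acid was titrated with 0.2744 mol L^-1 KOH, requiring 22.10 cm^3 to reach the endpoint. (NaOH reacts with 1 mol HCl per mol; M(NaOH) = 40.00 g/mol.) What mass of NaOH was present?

0.653 g

Total n(HCl) added = 0.5402 x 0.04144 = 0.02239 mol.
n(KOH) used = 0.2744 x 0.02210 = 0.006064 mol, which equals the excess n(HCl).
So n(HCl) consumed by the sample = 0.02239 - 0.006064 = 0.01632 mol.
n(NaOH) = 0.01632 / 1 = 0.01632 mol.
mass = 0.01632 mol x 40.00 g/mol = 0.653 g.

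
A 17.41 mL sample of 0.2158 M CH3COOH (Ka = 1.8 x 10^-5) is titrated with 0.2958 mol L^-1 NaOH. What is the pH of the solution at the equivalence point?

8.92

n(CH3COOH) = 0.2158 x 0.01741 = 0.003757 mol; V(NaOH) at equivalence = 0.003757/0.2958 = 0.01270 L.
At equivalence all the acid is converted to CH3COO-; total volume = 0.01741 + 0.01270 = 0.03011 L, so [CH3COO-] = 0.003757/0.03011 = 0.1248 M.
Kb = Kw/Ka = 1.0e-14 / 1.8 x 10^-5 = 5.56e-10.
[OH^-] = sqrt(Kb x [CH3COO-]) = sqrt(5.56e-10 x 0.1248) = 8.33e-6 M.
pOH = 5.08, so pH = 14.00 - 5.08 = 8.92.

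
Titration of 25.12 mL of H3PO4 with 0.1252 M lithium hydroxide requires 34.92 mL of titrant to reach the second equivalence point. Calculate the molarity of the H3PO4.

0.0870 M

n(LiOH) = 0.1252 x 0.03492 = 0.004372 mol.
At the second equivalence point, 2 mol OH^- react per mol H3PO4, so n(H3PO4) = 0.004372 / 2 = 0.002186 mol.
[H3PO4] = 0.002186 / 0.02512 L = 0.0870 M.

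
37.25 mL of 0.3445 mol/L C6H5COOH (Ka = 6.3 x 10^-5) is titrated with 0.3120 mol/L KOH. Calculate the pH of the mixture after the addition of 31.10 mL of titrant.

Initial n(C6H5COOH) = 0.3445 x 0.03725 = 0.01283 mol.
n(KOH) added = 0.3120 x 0.03110 = 0.009703 mol, converting that many moles of C6H5COOH to C6H5COO-.
Remaining n(C6H5COOH) = 0.003129 mol; n(C6H5COO-) = 0.009703 mol.
By Henderson-Hasselbalch, pH = pKa + log([A^-]/[HA]) = 4.20 + log(0.009703/0.003129) = 4.20 + (+0.49) = 4.69.

4.69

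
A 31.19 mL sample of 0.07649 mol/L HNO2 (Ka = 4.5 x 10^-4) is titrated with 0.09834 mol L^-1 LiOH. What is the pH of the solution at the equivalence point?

n(HNO2) = 0.07649 x 0.03119 = 0.002386 mol; V(LiOH) at equivalence = 0.002386/0.09834 = 0.02426 L.
At equivalence all the acid is converted to NO2-; total volume = 0.03119 + 0.02426 = 0.05545 L, so [NO2-] = 0.002386/0.05545 = 0.04302 M.
Kb = Kw/Ka = 1.0e-14 / 4.5 x 10^-4 = 2.22e-11.
[OH^-] = sqrt(Kb x [NO2-]) = sqrt(2.22e-11 x 0.04302) = 9.78e-7 M.
pOH = 6.01, so pH = 14.00 - 6.01 = 7.99.

7.99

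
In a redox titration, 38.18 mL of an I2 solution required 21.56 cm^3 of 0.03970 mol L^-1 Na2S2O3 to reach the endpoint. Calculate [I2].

0.0112 M

n(Na2S2O3) = 0.03970 x 0.02156 = 0.0008559 mol.
From the balanced equation, 2 mol Na2S2O3 reacts with 1 mol I2, so n(I2) = 0.0008559 x 1/2 = 0.0004280 mol.
[I2] = 0.0004280 / 0.03818 L = 0.0112 M.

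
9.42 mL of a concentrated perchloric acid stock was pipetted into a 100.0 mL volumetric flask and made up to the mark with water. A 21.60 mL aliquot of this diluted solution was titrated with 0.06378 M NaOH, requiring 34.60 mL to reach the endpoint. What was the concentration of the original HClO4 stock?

n(NaOH) = 0.06378 x 0.03460 = 0.002207 mol.
n(HClO4) in the aliquot = 0.002207 mol.
[diluted HClO4] = 0.002207 / 0.02160 = 0.1022 M.
Dilution factor = 100.0/9.420 = 10.62, so [stock] = 0.1022 x 10.62 = 1.08 M.

1.08 M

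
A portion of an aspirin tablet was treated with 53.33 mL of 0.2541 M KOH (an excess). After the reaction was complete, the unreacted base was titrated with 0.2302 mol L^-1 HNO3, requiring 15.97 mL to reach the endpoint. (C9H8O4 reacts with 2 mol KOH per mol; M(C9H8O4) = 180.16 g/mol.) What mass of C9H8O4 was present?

Total n(KOH) added = 0.2541 x 0.05333 = 0.01355 mol.
n(HNO3) used = 0.2302 x 0.01597 = 0.003676 mol, which equals the excess n(KOH).
So n(KOH) consumed by the sample = 0.01355 - 0.003676 = 0.009875 mol.
n(C9H8O4) = 0.009875 / 2 = 0.004937 mol.
mass = 0.004937 mol x 180.16 g/mol = 0.890 g.

0.890 g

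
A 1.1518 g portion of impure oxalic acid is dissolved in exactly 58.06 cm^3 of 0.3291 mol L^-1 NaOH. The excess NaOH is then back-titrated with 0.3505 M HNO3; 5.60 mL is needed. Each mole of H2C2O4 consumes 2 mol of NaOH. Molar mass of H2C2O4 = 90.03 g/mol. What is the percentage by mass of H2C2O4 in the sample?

67.0%

Total n(NaOH) added = 0.3291 x 0.05806 = 0.01911 mol.
n(HNO3) used = 0.3505 x 0.005600 = 0.001963 mol, which equals the excess n(NaOH).
So n(NaOH) consumed by the sample = 0.01911 - 0.001963 = 0.01714 mol.
n(H2C2O4) = 0.01714 / 2 = 0.008572 mol.
mass H2C2O4 = 0.008572 x 90.03 = 0.7718 g, so %H2C2O4 = 0.7718/1.1518 x 100 = 67.0%.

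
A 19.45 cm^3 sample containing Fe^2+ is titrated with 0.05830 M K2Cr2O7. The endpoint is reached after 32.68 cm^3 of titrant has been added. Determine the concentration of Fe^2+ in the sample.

n(K2Cr2O7) = 0.05830 x 0.03268 = 0.001905 mol.
From the balanced equation, 1 mol K2Cr2O7 reacts with 6 mol Fe^2+, so n(Fe^2+) = 0.001905 x 6/1 = 0.01143 mol.
[Fe^2+] = 0.01143 / 0.01945 L = 0.588 M.

0.588 M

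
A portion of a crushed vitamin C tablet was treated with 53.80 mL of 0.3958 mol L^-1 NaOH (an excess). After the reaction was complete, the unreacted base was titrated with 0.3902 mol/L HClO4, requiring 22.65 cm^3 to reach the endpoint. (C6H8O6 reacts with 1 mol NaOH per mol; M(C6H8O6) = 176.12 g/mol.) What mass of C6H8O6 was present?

2.19 g

Total n(NaOH) added = 0.3958 x 0.05380 = 0.02129 mol.
n(HClO4) used = 0.3902 x 0.02265 = 0.008838 mol, which equals the excess n(NaOH).
So n(NaOH) consumed by the sample = 0.02129 - 0.008838 = 0.01246 mol.
n(C6H8O6) = 0.01246 / 1 = 0.01246 mol.
mass = 0.01246 mol x 176.12 g/mol = 2.19 g.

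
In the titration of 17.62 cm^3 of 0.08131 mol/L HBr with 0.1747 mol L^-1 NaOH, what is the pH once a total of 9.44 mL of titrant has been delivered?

11.90

n(acid) = 0.08131 x 0.01762 = 0.001433 mol; n(NaOH) added = 0.1747 x 0.009440 = 0.001649 mol.
Base is in excess by 0.001649 - 0.001433 = 0.0002165 mol in a total volume of 0.02706 L.
[OH^-] = 0.0002165/0.02706 = 0.008000 M, so pOH = 2.10 and pH = 14.00 - 2.10 = 11.90.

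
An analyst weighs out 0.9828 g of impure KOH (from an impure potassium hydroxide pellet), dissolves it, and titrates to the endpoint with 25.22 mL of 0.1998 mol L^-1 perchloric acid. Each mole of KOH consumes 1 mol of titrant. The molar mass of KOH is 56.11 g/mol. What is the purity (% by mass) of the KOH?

n(HClO4) = 0.1998 x 0.02522 = 0.005039 mol.
n(KOH) = 0.005039 / 1 = 0.005039 mol.
mass of KOH = 0.005039 x 56.11 = 0.2827 g.
% purity = 0.2827 / 0.9828 x 100 = 28.8%.

28.8%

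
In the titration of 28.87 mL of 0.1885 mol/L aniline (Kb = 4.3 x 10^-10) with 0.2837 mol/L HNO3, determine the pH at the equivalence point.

n(C6H5NH2) = 0.1885 x 0.02887 = 0.005442 mol; V(HNO3) at equivalence = 0.005442/0.2837 = 0.01918 L.
At equivalence the base is fully converted to C6H5NH3+; total volume = 0.04805 L, so [C6H5NH3+] = 0.005442/0.04805 = 0.1133 M.
Ka(C6H5NH3+) = Kw/Kb = 1.0e-14 / 4.3 x 10^-10 = 2.33e-5.
[H^+] = sqrt(Ka x [C6H5NH3+]) = sqrt(2.33e-5 x 0.1133) = 0.00162 M.
pH = -log(0.00162) = 2.79.

2.79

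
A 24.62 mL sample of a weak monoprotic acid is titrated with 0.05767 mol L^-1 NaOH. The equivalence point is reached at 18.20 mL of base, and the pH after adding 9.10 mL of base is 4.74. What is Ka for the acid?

9.10 mL is half of the equivalence volume, so this is the half-equivalence point where [HA] = [A^-].
At half-equivalence pH = pKa, so pKa = 4.74.
Ka = 10^(-4.74) = 1.8 x 10^-5.

1.8 x 10^-5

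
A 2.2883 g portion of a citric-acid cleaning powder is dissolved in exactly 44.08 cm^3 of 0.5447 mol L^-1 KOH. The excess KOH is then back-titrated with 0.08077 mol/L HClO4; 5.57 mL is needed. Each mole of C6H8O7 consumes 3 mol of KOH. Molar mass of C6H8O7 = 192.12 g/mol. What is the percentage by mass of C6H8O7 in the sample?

Total n(KOH) added = 0.5447 x 0.04408 = 0.02401 mol.
n(HClO4) used = 0.08077 x 0.005570 = 0.0004499 mol, which equals the excess n(KOH).
So n(KOH) consumed by the sample = 0.02401 - 0.0004499 = 0.02356 mol.
n(C6H8O7) = 0.02356 / 3 = 0.007853 mol.
mass C6H8O7 = 0.007853 x 192.12 = 1.509 g, so %C6H8O7 = 1.509/2.2883 x 100 = 65.9%.

65.9%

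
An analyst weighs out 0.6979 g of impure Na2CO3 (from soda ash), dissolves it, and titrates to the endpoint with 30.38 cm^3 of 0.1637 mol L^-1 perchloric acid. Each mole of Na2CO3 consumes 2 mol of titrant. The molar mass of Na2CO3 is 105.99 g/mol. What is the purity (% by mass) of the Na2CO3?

37.8%

n(HClO4) = 0.1637 x 0.03038 = 0.004973 mol.
n(Na2CO3) = 0.004973 / 2 = 0.002487 mol.
mass of Na2CO3 = 0.002487 x 105.99 = 0.2636 g.
% purity = 0.2636 / 0.6979 x 100 = 37.8%.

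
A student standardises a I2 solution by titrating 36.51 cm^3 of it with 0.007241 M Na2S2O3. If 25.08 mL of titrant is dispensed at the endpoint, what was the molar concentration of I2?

0.00249 M

n(Na2S2O3) = 0.007241 x 0.02508 = 0.0001816 mol.
From the balanced equation, 2 mol Na2S2O3 reacts with 1 mol I2, so n(I2) = 0.0001816 x 1/2 = 9.080e-5 mol.
[I2] = 9.080e-5 / 0.03651 L = 0.00249 M.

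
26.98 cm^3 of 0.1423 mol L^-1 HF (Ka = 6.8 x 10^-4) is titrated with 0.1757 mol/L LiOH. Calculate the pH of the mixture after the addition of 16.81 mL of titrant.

3.69

Initial n(HF) = 0.1423 x 0.02698 = 0.003839 mol.
n(LiOH) added = 0.1757 x 0.01681 = 0.002954 mol, converting that many moles of HF to F-.
Remaining n(HF) = 0.0008857 mol; n(F-) = 0.002954 mol.
By Henderson-Hasselbalch, pH = pKa + log([A^-]/[HA]) = 3.17 + log(0.002954/0.0008857) = 3.17 + (+0.52) = 3.69.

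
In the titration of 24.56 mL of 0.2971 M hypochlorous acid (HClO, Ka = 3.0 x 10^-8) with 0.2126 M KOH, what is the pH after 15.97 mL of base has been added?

7.46

Initial n(HClO) = 0.2971 x 0.02456 = 0.007297 mol.
n(KOH) added = 0.2126 x 0.01597 = 0.003395 mol, converting that many moles of HClO to ClO-.
Remaining n(HClO) = 0.003902 mol; n(ClO-) = 0.003395 mol.
By Henderson-Hasselbalch, pH = pKa + log([A^-]/[HA]) = 7.52 + log(0.003395/0.003902) = 7.52 + (-0.06) = 7.46.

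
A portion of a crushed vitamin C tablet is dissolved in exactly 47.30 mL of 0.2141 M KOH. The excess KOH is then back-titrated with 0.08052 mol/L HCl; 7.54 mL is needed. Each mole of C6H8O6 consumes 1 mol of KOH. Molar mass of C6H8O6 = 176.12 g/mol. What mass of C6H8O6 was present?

1.68 g

Total n(KOH) added = 0.2141 x 0.04730 = 0.01013 mol.
n(HCl) used = 0.08052 x 0.007540 = 0.0006071 mol, which equals the excess n(KOH).
So n(KOH) consumed by the sample = 0.01013 - 0.0006071 = 0.009520 mol.
n(C6H8O6) = 0.009520 / 1 = 0.009520 mol.
mass = 0.009520 mol x 176.12 g/mol = 1.68 g.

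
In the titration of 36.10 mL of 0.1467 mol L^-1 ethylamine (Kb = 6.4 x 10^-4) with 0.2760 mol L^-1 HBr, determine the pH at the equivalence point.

n(C2H5NH2) = 0.1467 x 0.03610 = 0.005296 mol; V(HBr) at equivalence = 0.005296/0.2760 = 0.01919 L.
At equivalence the base is fully converted to C2H5NH3+; total volume = 0.05529 L, so [C2H5NH3+] = 0.005296/0.05529 = 0.09579 M.
Ka(C2H5NH3+) = Kw/Kb = 1.0e-14 / 6.4 x 10^-4 = 1.56e-11.
[H^+] = sqrt(Ka x [C2H5NH3+]) = sqrt(1.56e-11 x 0.09579) = 1.22e-6 M.
pH = -log(1.22e-6) = 5.91.

5.91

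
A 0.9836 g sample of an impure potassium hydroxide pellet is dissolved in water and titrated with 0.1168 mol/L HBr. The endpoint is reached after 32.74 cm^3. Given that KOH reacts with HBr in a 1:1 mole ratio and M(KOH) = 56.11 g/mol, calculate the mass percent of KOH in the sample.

21.8%

n(HBr) = 0.1168 x 0.03274 = 0.003824 mol.
n(KOH) = 0.003824 / 1 = 0.003824 mol.
mass of KOH = 0.003824 x 56.11 = 0.2146 g.
% purity = 0.2146 / 0.9836 x 100 = 21.8%.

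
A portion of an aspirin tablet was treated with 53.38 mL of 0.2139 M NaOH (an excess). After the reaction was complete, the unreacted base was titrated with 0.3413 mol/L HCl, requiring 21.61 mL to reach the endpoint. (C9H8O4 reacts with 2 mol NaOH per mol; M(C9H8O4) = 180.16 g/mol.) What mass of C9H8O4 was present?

Total n(NaOH) added = 0.2139 x 0.05338 = 0.01142 mol.
n(HCl) used = 0.3413 x 0.02161 = 0.007375 mol, which equals the excess n(NaOH).
So n(NaOH) consumed by the sample = 0.01142 - 0.007375 = 0.004042 mol.
n(C9H8O4) = 0.004042 / 2 = 0.002021 mol.
mass = 0.002021 mol x 180.16 g/mol = 0.364 g.

0.364 g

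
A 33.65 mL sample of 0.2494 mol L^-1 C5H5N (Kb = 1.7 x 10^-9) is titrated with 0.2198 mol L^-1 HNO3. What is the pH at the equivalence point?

n(C5H5N) = 0.2494 x 0.03365 = 0.008392 mol; V(HNO3) at equivalence = 0.008392/0.2198 = 0.03818 L.
At equivalence the base is fully converted to C5H5NH+; total volume = 0.07183 L, so [C5H5NH+] = 0.008392/0.07183 = 0.1168 M.
Ka(C5H5NH+) = Kw/Kb = 1.0e-14 / 1.7 x 10^-9 = 5.88e-6.
[H^+] = sqrt(Ka x [C5H5NH+]) = sqrt(5.88e-6 x 0.1168) = 0.000829 M.
pH = -log(0.000829) = 3.08.

3.08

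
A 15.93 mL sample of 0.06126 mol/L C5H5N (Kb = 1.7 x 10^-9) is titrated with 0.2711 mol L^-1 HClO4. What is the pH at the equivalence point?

3.27

n(C5H5N) = 0.06126 x 0.01593 = 0.0009759 mol; V(HClO4) at equivalence = 0.0009759/0.2711 = 0.003600 L.
At equivalence the base is fully converted to C5H5NH+; total volume = 0.01953 L, so [C5H5NH+] = 0.0009759/0.01953 = 0.04997 M.
Ka(C5H5NH+) = Kw/Kb = 1.0e-14 / 1.7 x 10^-9 = 5.88e-6.
[H^+] = sqrt(Ka x [C5H5NH+]) = sqrt(5.88e-6 x 0.04997) = 0.000542 M.
pH = -log(0.000542) = 3.27.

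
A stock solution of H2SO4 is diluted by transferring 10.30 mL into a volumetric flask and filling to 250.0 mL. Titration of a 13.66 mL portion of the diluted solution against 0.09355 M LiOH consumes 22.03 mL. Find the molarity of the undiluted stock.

1.83 M

n(LiOH) = 0.09355 x 0.02203 = 0.002061 mol.
n(H2SO4) in the aliquot = 0.002061 x 1/2 = 0.001030 mol.
[diluted H2SO4] = 0.001030 / 0.01366 = 0.07544 M.
Dilution factor = 250.0/10.30 = 24.27, so [stock] = 0.07544 x 24.27 = 1.83 M.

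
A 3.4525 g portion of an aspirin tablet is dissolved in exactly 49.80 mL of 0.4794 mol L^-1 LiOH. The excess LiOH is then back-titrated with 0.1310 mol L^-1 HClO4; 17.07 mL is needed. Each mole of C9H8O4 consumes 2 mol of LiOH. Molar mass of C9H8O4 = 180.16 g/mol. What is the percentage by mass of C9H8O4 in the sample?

Total n(LiOH) added = 0.4794 x 0.04980 = 0.02387 mol.
n(HClO4) used = 0.1310 x 0.01707 = 0.002236 mol, which equals the excess n(LiOH).
So n(LiOH) consumed by the sample = 0.02387 - 0.002236 = 0.02164 mol.
n(C9H8O4) = 0.02164 / 2 = 0.01082 mol.
mass C9H8O4 = 0.01082 x 180.16 = 1.949 g, so %C9H8O4 = 1.949/3.4525 x 100 = 56.5%.

56.5%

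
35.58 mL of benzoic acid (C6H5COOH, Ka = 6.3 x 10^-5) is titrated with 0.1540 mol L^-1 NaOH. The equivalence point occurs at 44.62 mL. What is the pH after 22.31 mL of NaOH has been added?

4.20

22.31 mL is exactly half the equivalence volume (44.62/2), i.e. the half-equivalence point.
There, n(HA) = n(A^-), so pH = pKa = -log(6.3 x 10^-5) = 4.20.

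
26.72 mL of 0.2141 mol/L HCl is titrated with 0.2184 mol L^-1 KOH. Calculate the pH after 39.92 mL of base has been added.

n(acid) = 0.2141 x 0.02672 = 0.005721 mol; n(KOH) added = 0.2184 x 0.03992 = 0.008719 mol.
Base is in excess by 0.008719 - 0.005721 = 0.002998 mol in a total volume of 0.06664 L.
[OH^-] = 0.002998/0.06664 = 0.04498 M, so pOH = 1.35 and pH = 14.00 - 1.35 = 12.65.

12.65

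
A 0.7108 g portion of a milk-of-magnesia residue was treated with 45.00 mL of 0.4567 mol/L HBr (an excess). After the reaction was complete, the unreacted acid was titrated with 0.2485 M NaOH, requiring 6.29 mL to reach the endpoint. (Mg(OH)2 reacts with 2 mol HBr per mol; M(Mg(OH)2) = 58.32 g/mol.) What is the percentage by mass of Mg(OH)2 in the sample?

77.9%

Total n(HBr) added = 0.4567 x 0.04500 = 0.02055 mol.
n(NaOH) used = 0.2485 x 0.006290 = 0.001563 mol, which equals the excess n(HBr).
So n(HBr) consumed by the sample = 0.02055 - 0.001563 = 0.01899 mol.
n(Mg(OH)2) = 0.01899 / 2 = 0.009494 mol.
mass Mg(OH)2 = 0.009494 x 58.32 = 0.5537 g, so %Mg(OH)2 = 0.5537/0.7108 x 100 = 77.9%.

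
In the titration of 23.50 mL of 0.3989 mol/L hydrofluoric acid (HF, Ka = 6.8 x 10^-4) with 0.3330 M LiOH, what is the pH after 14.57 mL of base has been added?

Initial n(HF) = 0.3989 x 0.02350 = 0.009374 mol.
n(LiOH) added = 0.3330 x 0.01457 = 0.004852 mol, converting that many moles of HF to F-.
Remaining n(HF) = 0.004522 mol; n(F-) = 0.004852 mol.
By Henderson-Hasselbalch, pH = pKa + log([A^-]/[HA]) = 3.17 + log(0.004852/0.004522) = 3.17 + (+0.03) = 3.20.

3.20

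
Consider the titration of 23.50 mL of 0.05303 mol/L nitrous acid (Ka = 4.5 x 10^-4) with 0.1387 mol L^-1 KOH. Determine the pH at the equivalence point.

n(HNO2) = 0.05303 x 0.02350 = 0.001246 mol; V(KOH) at equivalence = 0.001246/0.1387 = 0.008985 L.
At equivalence all the acid is converted to NO2-; total volume = 0.02350 + 0.008985 = 0.03248 L, so [NO2-] = 0.001246/0.03248 = 0.03836 M.
Kb = Kw/Ka = 1.0e-14 / 4.5 x 10^-4 = 2.22e-11.
[OH^-] = sqrt(Kb x [NO2-]) = sqrt(2.22e-11 x 0.03836) = 9.23e-7 M.
pOH = 6.03, so pH = 14.00 - 6.03 = 7.97.

7.97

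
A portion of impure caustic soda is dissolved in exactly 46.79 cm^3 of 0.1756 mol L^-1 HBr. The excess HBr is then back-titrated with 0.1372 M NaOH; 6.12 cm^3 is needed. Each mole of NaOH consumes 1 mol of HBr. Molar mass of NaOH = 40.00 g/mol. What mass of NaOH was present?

Total n(HBr) added = 0.1756 x 0.04679 = 0.008216 mol.
n(NaOH) used = 0.1372 x 0.006120 = 0.0008397 mol, which equals the excess n(HBr).
So n(HBr) consumed by the sample = 0.008216 - 0.0008397 = 0.007377 mol.
n(NaOH) = 0.007377 / 1 = 0.007377 mol.
mass = 0.007377 mol x 40.00 g/mol = 0.295 g.

0.295 g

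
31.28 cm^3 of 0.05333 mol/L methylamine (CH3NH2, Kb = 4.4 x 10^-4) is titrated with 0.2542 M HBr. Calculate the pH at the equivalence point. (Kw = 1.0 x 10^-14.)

n(CH3NH2) = 0.05333 x 0.03128 = 0.001668 mol; V(HBr) at equivalence = 0.001668/0.2542 = 0.006562 L.
At equivalence the base is fully converted to CH3NH3+; total volume = 0.03784 L, so [CH3NH3+] = 0.001668/0.03784 = 0.04408 M.
Ka(CH3NH3+) = Kw/Kb = 1.0e-14 / 4.4 x 10^-4 = 2.27e-11.
[H^+] = sqrt(Ka x [CH3NH3+]) = sqrt(2.27e-11 x 0.04408) = 1.00e-6 M.
pH = -log(1.00e-6) = 6.00.

6.00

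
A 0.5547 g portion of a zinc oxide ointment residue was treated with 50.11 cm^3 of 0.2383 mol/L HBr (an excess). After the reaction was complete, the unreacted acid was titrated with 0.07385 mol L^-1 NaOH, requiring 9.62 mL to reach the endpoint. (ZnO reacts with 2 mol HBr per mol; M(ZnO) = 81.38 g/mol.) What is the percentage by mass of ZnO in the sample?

Total n(HBr) added = 0.2383 x 0.05011 = 0.01194 mol.
n(NaOH) used = 0.07385 x 0.009620 = 0.0007104 mol, which equals the excess n(HBr).
So n(HBr) consumed by the sample = 0.01194 - 0.0007104 = 0.01123 mol.
n(ZnO) = 0.01123 / 2 = 0.005615 mol.
mass ZnO = 0.005615 x 81.38 = 0.4570 g, so %ZnO = 0.4570/0.5547 x 100 = 82.4%.

82.4%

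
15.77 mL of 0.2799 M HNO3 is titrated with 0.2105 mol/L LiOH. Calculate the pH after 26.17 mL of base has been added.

12.42

n(acid) = 0.2799 x 0.01577 = 0.004414 mol; n(LiOH) added = 0.2105 x 0.02617 = 0.005509 mol.
Base is in excess by 0.005509 - 0.004414 = 0.001095 mol in a total volume of 0.04194 L.
[OH^-] = 0.001095/0.04194 = 0.02610 M, so pOH = 1.58 and pH = 14.00 - 1.58 = 12.42.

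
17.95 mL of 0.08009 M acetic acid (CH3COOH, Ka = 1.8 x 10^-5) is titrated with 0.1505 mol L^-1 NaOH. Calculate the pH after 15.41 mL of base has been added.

12.42

n(acid) = 0.08009 x 0.01795 = 0.001438 mol; n(NaOH) added = 0.1505 x 0.01541 = 0.002319 mol.
Base is in excess by 0.002319 - 0.001438 = 0.0008816 mol in a total volume of 0.03336 L.
[OH^-] = 0.0008816/0.03336 = 0.02643 M, so pOH = 1.58 and pH = 14.00 - 1.58 = 12.42.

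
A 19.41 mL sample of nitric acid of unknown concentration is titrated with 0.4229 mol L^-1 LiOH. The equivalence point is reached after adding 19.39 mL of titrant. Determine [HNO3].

0.422 M

n(LiOH) delivered = 0.4229 x 0.01939 = 0.008200 mol.
For a 1:1 reaction, n(HNO3) = 0.008200 mol.
[HNO3] = 0.008200 mol / 0.01941 L = 0.422 M.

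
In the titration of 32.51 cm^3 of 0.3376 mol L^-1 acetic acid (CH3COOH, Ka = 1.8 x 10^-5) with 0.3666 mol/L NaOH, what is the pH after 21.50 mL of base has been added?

5.15

Initial n(CH3COOH) = 0.3376 x 0.03251 = 0.01098 mol.
n(NaOH) added = 0.3666 x 0.02150 = 0.007882 mol, converting that many moles of CH3COOH to CH3COO-.
Remaining n(CH3COOH) = 0.003093 mol; n(CH3COO-) = 0.007882 mol.
By Henderson-Hasselbalch, pH = pKa + log([A^-]/[HA]) = 4.74 + log(0.007882/0.003093) = 4.74 + (+0.41) = 5.15.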